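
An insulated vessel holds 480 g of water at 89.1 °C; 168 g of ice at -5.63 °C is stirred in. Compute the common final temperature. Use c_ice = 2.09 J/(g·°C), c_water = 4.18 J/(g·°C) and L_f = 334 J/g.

Taking heat into each body as positive, Σ m c ΔT = 0:
warm ice to 0 °C: 168×2.09×(0 − (-5.63)) = 1976.8; melt ice: 168×334 = 56112; meltwater 0→T: 168×4.18×T = 702.24 T; water cools: 480×4.18×(T − 89.1) = 2006.4(T − 89.1)
2708.6 T = 178770 − 58089 = 120681
T ≈ 44.55 °C. Since T > 0 °C, the all-ice-melts assumption holds.

T_f ≈ 44.6 °C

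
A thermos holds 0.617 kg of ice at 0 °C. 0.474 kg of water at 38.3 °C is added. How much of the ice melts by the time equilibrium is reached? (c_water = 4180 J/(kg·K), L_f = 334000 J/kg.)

m_melted ≈ 0.227 kg

Cooling the water to 0 °C releases 0.474·4180·38.3 = 75885 J.
Melting all 0.617 kg of ice would need 0.617·334000 = 206078 J.
That's not enough to melt it all — equilibrium is at 0 °C with ice remaining.
m_melted·334000 = 75885  ⇒  m_melted ≈ 0.2272 kg.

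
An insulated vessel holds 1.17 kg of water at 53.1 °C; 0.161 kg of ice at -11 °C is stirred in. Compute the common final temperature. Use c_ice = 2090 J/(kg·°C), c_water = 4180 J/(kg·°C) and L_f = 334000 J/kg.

T_f ≈ 36.3 °C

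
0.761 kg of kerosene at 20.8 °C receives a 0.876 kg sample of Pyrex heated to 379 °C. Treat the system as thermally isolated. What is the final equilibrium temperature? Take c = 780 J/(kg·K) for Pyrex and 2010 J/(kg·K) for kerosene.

T_f ≈ 131.4 °C

Setting the total heat transfer to zero:
0.876·780·(T − 379) + 0.761·2010·(T − 20.8) = 0
683.28(T − 379) + 1529.6(T − 20.8) = 0
2212.9 T = 290779
T = 290779 / 2212.9 = 131 °C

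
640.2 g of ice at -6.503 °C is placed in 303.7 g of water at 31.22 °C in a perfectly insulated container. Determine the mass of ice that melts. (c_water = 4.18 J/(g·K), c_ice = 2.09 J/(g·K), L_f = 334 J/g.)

Cooling the water to 0 °C releases 303.7·4.18·31.22 = 39633 J.
Of that, 640.2·2.09·6.503 = 8701.1 J goes to bring the ice to 0 °C, leaving 30932 J.
Fully melting the ice requires m_ice L_f = 640.2·334 = 213827 J.
30932 J < 213827 J, so only part of the ice melts and the system sits at 0 °C.
m_melt = 30932 / L_f = 92.61 g.

m_melted ≈ 92.6 g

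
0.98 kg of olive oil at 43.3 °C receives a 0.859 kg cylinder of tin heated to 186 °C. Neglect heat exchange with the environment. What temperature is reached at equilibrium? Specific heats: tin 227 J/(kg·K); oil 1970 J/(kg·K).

Conservation of energy gives ΣQ = 0:
0.859×227×(T − 186) + 0.98×1970×(T − 43.3) = 0
194.99(T − 186) + 1930.6(T − 43.3) = 0
2125.6 T = 119864
T = 119864/2125.6 ≈ 56.39 °C

T_f ≈ 56.4 °C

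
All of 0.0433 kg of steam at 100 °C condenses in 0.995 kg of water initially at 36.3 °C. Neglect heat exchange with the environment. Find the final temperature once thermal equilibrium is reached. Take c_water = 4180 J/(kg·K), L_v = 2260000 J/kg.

Setting the total heat transfer to zero:
condense steam: −0.0433×2260000 = −97858
  condensate cools 100→T: 0.0433×4180×(T − 100) = 180.99(T − 100)
  original water: 4159.1(T − 36.3)
4340.1 T = 97858 + 18099 + 150975 = 266933
T ≈ 61.50 °C — below 100 °C, confirming all the steam condensed.

T_f ≈ 61.5 °C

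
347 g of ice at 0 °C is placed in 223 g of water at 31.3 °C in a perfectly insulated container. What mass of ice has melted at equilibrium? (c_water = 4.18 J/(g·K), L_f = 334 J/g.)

m_melted ≈ 87.4 g

Cooling the water to 0 °C releases 223×4.18×31.3 = 29176 J.
Fully melting the ice requires m_ice L_f = 347×334 = 115898 J.
Since 29176 < 115898 J, not all the ice melts; equilibrium is at 0 °C.
m_melt = 29176 / L_f = 87.35 g.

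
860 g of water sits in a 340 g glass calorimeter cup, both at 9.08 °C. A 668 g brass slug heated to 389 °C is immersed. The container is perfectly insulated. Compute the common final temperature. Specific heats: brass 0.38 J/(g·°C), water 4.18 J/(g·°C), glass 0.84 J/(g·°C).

Conservation of energy gives ΣQ = 0:
668·0.38·(T − 389) + 860·4.18·(T − 9.08) + 340·0.84·(T − 9.08) = 0
253.84(T − 389) + 3594.8(T − 9.08) + 285.6(T − 9.08) = 0
4134.2 T = 133978
T = 133978 / 4134.2 = 32.4 °C

T_f ≈ 32.4 °C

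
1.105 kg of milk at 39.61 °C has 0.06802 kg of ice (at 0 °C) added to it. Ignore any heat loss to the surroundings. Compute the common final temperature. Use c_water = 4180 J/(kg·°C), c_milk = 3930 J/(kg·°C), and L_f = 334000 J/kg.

T_f ≈ 32.3 °C

Conservation of energy gives ΣQ = 0:
melt ice: 0.06802·334000 = 22719; warm the meltwater: 284.32 T; milk cools: 1.105·3930·(T − 39.61) = 4342.6(T − 39.61)
4627 T = 172012 − 22719 = 149294
T ≈ 32.27 °C — above 0 °C, consistent with complete melting.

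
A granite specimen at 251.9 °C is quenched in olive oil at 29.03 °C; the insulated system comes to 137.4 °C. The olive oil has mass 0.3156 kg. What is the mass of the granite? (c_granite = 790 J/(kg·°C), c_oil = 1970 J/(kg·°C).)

m ≈ 0.745 kg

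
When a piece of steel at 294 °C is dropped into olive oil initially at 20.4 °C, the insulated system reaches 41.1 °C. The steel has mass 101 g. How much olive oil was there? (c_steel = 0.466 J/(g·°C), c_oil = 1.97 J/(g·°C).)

m ≈ 292 g

|Q_steel| = |Q_oil|:
101·0.466·(294 − 41.1) = m·1.97·(41.1 − 20.4)
40.78 m = 11903  ⇒  m ≈ 291.9 g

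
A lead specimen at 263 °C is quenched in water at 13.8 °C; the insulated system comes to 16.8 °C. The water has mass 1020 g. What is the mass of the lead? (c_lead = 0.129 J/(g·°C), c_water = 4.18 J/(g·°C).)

m ≈ 403 g

|Q_lead| = |Q_water|:
m×0.129×(263 − 16.8) = 1020×4.18×(16.8 − 13.8)
31.76 m = 12791  ⇒  m ≈ 402.7 g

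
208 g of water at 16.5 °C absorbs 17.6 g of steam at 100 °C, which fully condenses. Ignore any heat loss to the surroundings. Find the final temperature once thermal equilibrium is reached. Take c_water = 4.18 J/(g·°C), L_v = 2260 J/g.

T_f ≈ 65.2 °C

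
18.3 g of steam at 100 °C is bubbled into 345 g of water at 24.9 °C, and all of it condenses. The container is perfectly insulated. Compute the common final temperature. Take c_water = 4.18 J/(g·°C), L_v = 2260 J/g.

Heat gained plus heat lost sum to zero:
latent heat released on condensation: 18.3×2260 = 41358
  condensed water 100 °C→T: 76.49(T − 100)
  water warms: 345×4.18×(T − 24.9) = 1442.1(T − 24.9)
1518.6 T = 41358 + 7649.4 + 35908 = 84916
T ≈ 55.92 °C — below 100 °C, confirming all the steam condensed.

T_f ≈ 55.9 °C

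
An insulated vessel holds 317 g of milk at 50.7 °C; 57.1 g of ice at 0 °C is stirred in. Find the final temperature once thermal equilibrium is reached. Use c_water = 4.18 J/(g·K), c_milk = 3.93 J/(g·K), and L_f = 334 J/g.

T_f ≈ 29.7 °C

Energy balance with sensible and latent terms:
fusion: m_ice L_f = 57.1×334 = 19071; meltwater 0→T: 57.1×4.18×T = 238.68 T; milk cools: 317×3.93×(T − 50.7) = 1245.8(T − 50.7)
1484.5 T = 63163 − 19071 = 44091
T ≈ 29.70 °C. Since T > 0 °C, the all-ice-melts assumption holds.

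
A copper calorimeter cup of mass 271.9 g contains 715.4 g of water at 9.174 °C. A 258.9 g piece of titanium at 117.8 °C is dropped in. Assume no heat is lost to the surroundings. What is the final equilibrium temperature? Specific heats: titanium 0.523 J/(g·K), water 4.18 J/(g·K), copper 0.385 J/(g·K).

Setting the total heat transfer to zero:
258.9·0.523·(T − 117.8) + 715.4·4.18·(T − 9.174) + 271.9·0.385·(T − 9.174) = 0
(135.4 + 2990.4 + 104.68) T = 135.4·117.8 + 2990.4·9.174 + 104.68·9.174
T = 44345 / 3230.5 = 13.7 °C

T_f ≈ 13.7 °C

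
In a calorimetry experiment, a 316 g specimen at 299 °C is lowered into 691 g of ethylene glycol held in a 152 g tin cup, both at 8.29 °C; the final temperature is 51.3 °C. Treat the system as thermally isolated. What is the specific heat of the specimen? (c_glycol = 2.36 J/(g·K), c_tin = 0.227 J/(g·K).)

c ≈ 0.915 J/(g·K)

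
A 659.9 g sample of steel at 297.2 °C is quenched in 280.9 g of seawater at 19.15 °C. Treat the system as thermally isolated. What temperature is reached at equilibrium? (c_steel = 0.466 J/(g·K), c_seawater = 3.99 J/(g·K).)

Let T be the final temperature. ΣQ_i = 0:
659.9×0.466×(T − 297.2) + 280.9×3.99×(T − 19.15) = 0
1428.3 T = 112856
T ≈ 79.01 °C

T_f ≈ 79.0 °C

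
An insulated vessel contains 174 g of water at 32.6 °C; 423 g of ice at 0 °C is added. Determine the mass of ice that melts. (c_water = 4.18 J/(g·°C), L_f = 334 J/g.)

m_melted ≈ 71 g

Water can give up m c ΔT = 174×4.18×32.6 = 23711 J before reaching 0 °C.
To melt every bit of ice: 423×334 = 141282 J.
23711 J < 141282 J, so only part of the ice melts and the system sits at 0 °C.
Mass melted = 23711/334 ≈ 70.99 g.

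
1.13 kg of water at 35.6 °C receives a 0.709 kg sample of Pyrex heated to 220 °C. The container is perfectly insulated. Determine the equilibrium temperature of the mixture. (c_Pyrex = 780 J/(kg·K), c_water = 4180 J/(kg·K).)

T_f ≈ 54.9 °C

|Q_Pyrex| = |Q_water|:
0.709×780×(220 − T) = 1.13×4180×(T − 35.6)
553.02(220 − T) = 4723.4(T − 35.6)
5276.4 T = 289817  ⇒  T ≈ 54.93 °C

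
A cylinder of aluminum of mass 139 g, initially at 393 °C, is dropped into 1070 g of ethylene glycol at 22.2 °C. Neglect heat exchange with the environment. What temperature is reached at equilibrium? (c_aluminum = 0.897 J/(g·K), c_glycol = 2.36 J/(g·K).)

Heat lost by the aluminum equals heat gained by the glycol:
139·0.897·(393 − T) = 1070·2.36·(T − 22.2)
124.68(393 − T) = 2525.2(T − 22.2)
2649.9 T = 105060  ⇒  T ≈ 39.65 °C

T_f ≈ 39.6 °C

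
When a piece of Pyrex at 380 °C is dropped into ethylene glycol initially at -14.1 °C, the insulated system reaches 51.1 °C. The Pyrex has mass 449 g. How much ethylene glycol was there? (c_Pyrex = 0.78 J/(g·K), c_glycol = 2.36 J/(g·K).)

m ≈ 749 g

Conservation of energy gives ΣQ = 0:
449×0.78×(51.1 − 380) + m×2.36×(51.1 − (-14.1)) = 0
153.87 m = 115187
m = 115187/153.87 ≈ 748.6 g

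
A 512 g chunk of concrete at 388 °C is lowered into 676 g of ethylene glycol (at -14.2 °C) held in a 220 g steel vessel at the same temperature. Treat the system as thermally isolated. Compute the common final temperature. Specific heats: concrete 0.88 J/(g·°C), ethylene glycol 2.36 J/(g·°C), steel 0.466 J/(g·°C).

Taking heat into each body as positive, Σ m c ΔT = 0:
512·0.88·(T − 388) + 676·2.36·(T − (-14.2)) + 220·0.466·(T − (-14.2)) = 0
450.56(T − 388) + 1595.4(T − (-14.2)) + 102.52(T − (-14.2)) = 0
2148.4 T = 150707
T = 150707/2148.4 ≈ 70.15 °C

T_f ≈ 70.1 °C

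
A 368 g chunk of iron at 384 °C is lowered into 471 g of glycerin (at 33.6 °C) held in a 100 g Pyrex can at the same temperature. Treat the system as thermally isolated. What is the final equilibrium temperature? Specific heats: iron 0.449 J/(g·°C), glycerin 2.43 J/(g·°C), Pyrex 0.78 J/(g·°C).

Energy conservation, ΣQ = 0:
368·0.449·(T − 384) + 471·2.43·(T − 33.6) + 100·0.78·(T − 33.6) = 0
165.23(T − 384) + 1144.5(T − 33.6) + 78(T − 33.6) = 0
(165.23 + 1144.5 + 78) T = 165.23·384 + 1144.5·33.6 + 78·33.6
T = 104526/1387.8 ≈ 75.32 °C

T_f ≈ 75.3 °C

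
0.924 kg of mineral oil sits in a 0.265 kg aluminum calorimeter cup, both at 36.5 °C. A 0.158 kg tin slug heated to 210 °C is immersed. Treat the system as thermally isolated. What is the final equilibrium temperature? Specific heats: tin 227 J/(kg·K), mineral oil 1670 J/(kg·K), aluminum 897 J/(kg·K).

T_f ≈ 39.9 °C

Conservation of energy gives ΣQ = 0:
0.158*227*(T − 210) + 0.924*1670*(T − 36.5) + 0.265*897*(T − 36.5) = 0
35.87(T − 210) + 1543.1(T − 36.5) + 237.71(T − 36.5) = 0
(35.87 + 1543.1 + 237.71) T = 35.87*210 + 1543.1*36.5 + 237.71*36.5
T = 72531 / 1816.7 = 39.9 °C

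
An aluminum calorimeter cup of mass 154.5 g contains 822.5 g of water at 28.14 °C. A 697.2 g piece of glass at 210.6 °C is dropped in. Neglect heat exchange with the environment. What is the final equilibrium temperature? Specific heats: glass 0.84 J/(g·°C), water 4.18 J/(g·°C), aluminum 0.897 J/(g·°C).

Taking heat into each body as positive, Σ m c ΔT = 0:
697.2*0.84*(T − 210.6) + 822.5*4.18*(T − 28.14) + 154.5*0.897*(T − 28.14) = 0
(585.65 + 3438 + 138.59) T = 585.65*210.6 + 3438*28.14 + 138.59*28.14
T = 223984/4162.3 ≈ 53.81 °C

T_f ≈ 53.8 °C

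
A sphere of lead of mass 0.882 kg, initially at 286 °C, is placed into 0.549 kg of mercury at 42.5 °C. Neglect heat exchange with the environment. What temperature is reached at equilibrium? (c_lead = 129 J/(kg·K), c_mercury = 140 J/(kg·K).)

T_f ≈ 187.8 °C

Set heat shed by the hot body equal to heat absorbed by the cold body:
0.882×129×(286 − T) = 0.549×140×(T − 42.5)
113.78(286 − T) = 76.86(T − 42.5)
190.64 T = 35807  ⇒  T ≈ 187.83 °C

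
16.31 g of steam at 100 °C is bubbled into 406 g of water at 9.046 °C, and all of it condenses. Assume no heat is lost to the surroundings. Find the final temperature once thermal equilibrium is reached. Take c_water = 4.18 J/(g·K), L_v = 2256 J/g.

Energy balance with sensible and latent terms:
latent heat released on condensation: 16.31·2256 = 36795
  condensed water 100 °C→T: 68.18(T − 100)
  original water: 1697.1(T − 9.046)
1765.3 T = 36795 + 6817.6 + 15352 = 58965
T ≈ 33.40 °C (< 100 °C, so full condensation is consistent).

T_f ≈ 33.4 °C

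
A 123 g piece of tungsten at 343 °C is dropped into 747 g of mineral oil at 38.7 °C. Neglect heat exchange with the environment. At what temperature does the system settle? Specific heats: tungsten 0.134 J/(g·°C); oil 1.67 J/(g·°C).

T_f = Σ m_i c_i T_i / Σ m_i c_i:
T_f = (16.48×343 + 1247.5×38.7) / (16.48 + 1247.5)
    = 53931 / 1264 ≈ 42.67 °C

T_f ≈ 42.7 °C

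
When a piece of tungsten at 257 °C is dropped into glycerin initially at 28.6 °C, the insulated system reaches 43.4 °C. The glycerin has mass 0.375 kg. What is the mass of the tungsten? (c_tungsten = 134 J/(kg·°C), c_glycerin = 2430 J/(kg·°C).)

Conservation of energy gives ΣQ = 0:
m·134·(43.4 − 257) + 0.375·2430·(43.4 − 28.6) = 0
-28622 m = -13486
m = -13486/-28622 ≈ 0.4712 kg

m ≈ 0.471 kg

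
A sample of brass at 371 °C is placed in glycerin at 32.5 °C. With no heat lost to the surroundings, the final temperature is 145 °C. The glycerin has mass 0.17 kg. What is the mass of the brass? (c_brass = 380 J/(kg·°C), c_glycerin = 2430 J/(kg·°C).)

Energy conservation, ΣQ = 0:
m·380·(145 − 371) + 0.17·2430·(145 − 32.5) = 0
-85880 m = -46474
m = -46474/-85880 ≈ 0.5411 kg

m ≈ 0.541 kg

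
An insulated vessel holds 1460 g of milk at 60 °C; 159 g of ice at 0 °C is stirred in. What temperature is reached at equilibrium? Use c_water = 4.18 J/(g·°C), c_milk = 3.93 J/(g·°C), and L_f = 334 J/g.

Let T be the final temperature. ΣQ_i = 0:
latent heat to melt: 159·334 = 53106; meltwater 0→T: 159·4.18·T = 664.62 T; milk: 5737.8(T − 60)
6402.4 T = 344268 − 53106 = 291162
T ≈ 45.48 °C — above 0 °C, consistent with complete melting.

T_f ≈ 45.5 °C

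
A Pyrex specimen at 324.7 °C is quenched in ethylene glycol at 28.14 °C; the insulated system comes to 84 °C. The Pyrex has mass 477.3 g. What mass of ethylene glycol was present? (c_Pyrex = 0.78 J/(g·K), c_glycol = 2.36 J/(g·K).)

m ≈ 680 g

Heat lost by the Pyrex = heat gained by the glycol:
477.3×0.78×(324.7 − 84) = m×2.36×(84 − 28.14)
131.83 m = 89611  ⇒  m ≈ 679.7 g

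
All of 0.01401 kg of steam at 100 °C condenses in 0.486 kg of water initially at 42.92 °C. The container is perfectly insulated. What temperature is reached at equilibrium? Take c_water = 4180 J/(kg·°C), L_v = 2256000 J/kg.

Energy conservation, ΣQ = 0:
steam→water at 100 °C releases m L_v = 0.01401×2256000 = 31607; condensed water 100 °C→T: 58.56(T − 100); original water: 2031.5(T − 42.92)
2090 T = 31607 + 5856.2 + 87191 = 124654
T ≈ 59.64 °C — below 100 °C, confirming all the steam condensed.

T_f ≈ 59.6 °C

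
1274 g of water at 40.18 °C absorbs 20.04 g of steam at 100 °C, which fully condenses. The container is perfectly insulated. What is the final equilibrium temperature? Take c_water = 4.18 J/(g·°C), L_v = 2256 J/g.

Energy balance with sensible and latent terms:
latent heat released on condensation: 20.04×2256 = 45210; condensed water 100 °C→T: 83.77(T − 100); water warms: 1274×4.18×(T − 40.18) = 5325.3(T − 40.18)
5409.1 T = 45210 + 8376.7 + 213971 = 267558
T ≈ 49.46 °C — below 100 °C, confirming all the steam condensed.

T_f ≈ 49.5 °C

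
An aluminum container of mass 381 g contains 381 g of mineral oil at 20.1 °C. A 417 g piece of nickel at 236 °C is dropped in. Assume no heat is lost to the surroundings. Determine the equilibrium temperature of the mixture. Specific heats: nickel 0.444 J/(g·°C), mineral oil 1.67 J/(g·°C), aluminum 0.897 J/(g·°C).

Net heat exchanged in the isolated system is zero:
417·0.444·(T − 236) + 381·1.67·(T − 20.1) + 381·0.897·(T − 20.1) = 0
(185.15 + 636.27 + 341.76) T = 185.15·236 + 636.27·20.1 + 341.76·20.1
T = 63353 / 1163.2 = 54.5 °C

T_f ≈ 54.5 °C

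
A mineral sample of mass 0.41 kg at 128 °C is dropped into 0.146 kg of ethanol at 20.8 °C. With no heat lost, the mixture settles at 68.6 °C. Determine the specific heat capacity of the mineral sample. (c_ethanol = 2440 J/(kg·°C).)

c ≈ 699 J/(kg·°C)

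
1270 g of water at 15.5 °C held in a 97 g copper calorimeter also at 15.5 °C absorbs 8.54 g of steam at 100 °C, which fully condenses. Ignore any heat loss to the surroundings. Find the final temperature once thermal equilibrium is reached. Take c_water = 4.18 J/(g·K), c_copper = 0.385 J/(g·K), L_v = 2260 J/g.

T_f ≈ 19.6 °C

Energy conservation, ΣQ = 0:
latent heat released on condensation: 8.54×2260 = 19300; condensate cools 100→T: 8.54×4.18×(T − 100) = 35.7(T − 100); original water: 5308.6(T − 15.5); copper cup: 97×0.385×(T − 15.5) = 37.34(T − 15.5)
5381.6 T = 19300 + 3569.7 + 82862 = 105732
T ≈ 19.65 °C — below 100 °C, confirming all the steam condensed.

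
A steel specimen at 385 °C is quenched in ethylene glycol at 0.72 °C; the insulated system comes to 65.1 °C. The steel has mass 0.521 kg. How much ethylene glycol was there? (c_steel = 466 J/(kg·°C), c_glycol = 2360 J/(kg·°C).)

m ≈ 0.511 kg

Let T be the final temperature. ΣQ_i = 0:
0.521·466·(65.1 − 385) + m·2360·(65.1 − 0.72) = 0
151937 m = 77667
m = 77667/151937 ≈ 0.5112 kg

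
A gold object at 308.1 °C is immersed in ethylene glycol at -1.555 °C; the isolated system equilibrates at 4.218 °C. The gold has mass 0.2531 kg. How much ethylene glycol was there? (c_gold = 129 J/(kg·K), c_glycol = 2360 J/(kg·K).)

|Q_gold| = |Q_glycol|:
0.2531·129·(308.1 − 4.218) = m·2360·(4.218 − (-1.555))
13624 m = 9921.7  ⇒  m ≈ 0.7282 kg

m ≈ 0.728 kg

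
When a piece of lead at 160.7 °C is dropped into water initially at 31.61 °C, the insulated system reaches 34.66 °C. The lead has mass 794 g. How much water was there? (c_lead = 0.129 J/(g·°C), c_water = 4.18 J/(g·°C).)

Energy conservation, ΣQ = 0:
794×0.129×(34.66 − 160.7) + m×4.18×(34.66 − 31.61) = 0
12.75 m = 12910
m = 12910/12.75 ≈ 1013 g

m ≈ 1010 g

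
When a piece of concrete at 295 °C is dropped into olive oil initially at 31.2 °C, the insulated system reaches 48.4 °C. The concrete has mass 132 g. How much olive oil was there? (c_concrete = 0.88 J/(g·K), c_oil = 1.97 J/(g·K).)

m ≈ 845 g

Taking heat into each body as positive, Σ m c ΔT = 0:
132·0.88·(48.4 − 295) + m·1.97·(48.4 − 31.2) = 0
33.88 m = 28645
m = 28645/33.88 ≈ 845.4 g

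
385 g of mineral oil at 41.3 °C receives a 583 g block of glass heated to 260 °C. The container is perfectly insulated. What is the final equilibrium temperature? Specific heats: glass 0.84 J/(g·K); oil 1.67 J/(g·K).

T_f ≈ 135.9 °C

Heat lost by the glass equals heat gained by the oil:
583×0.84×(260 − T) = 385×1.67×(T − 41.3)
489.72(260 − T) = 642.95(T − 41.3)
1132.7 T = 153881  ⇒  T ≈ 135.86 °C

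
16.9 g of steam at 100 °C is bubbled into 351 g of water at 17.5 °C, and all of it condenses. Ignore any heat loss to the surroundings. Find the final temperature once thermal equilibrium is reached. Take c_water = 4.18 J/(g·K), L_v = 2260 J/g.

Net heat exchanged in the isolated system is zero:
condense steam: −16.9×2260 = −38194; condensate cools 100→T: 16.9×4.18×(T − 100) = 70.64(T − 100); water warms: 351×4.18×(T − 17.5) = 1467.2(T − 17.5)
1537.8 T = 38194 + 7064.2 + 25676 = 70934
T ≈ 46.13 °C — below 100 °C, confirming all the steam condensed.

T_f ≈ 46.1 °C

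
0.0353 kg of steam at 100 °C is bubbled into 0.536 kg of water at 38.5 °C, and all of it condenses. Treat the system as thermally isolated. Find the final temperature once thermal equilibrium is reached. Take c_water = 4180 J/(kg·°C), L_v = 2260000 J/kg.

T_f ≈ 75.7 °C

Net heat exchanged in the isolated system is zero:
latent heat released on condensation: 0.0353·2260000 = 79778; condensate cools 100→T: 0.0353·4180·(T − 100) = 147.55(T − 100); water warms: 0.536·4180·(T − 38.5) = 2240.5(T − 38.5)
2388 T = 79778 + 14755 + 86258 = 180792
T ≈ 75.71 °C (< 100 °C, so full condensation is consistent).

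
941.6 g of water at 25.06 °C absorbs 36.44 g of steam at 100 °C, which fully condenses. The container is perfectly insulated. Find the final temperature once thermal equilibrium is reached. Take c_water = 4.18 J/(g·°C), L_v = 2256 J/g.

Sum of m c ΔT and latent-heat terms is zero:
steam→water at 100 °C releases m L_v = 36.44·2256 = 82209; condensate cools 100→T: 36.44·4.18·(T − 100) = 152.32(T − 100); original water: 3935.9(T − 25.06)
4088.2 T = 82209 + 15232 + 98633 = 196074
T ≈ 47.96 °C — below 100 °C, confirming all the steam condensed.

T_f ≈ 48.0 °C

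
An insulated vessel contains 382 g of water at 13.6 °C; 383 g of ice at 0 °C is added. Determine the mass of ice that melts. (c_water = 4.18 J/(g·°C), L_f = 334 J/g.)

m_melted ≈ 65 g

Water can give up m c ΔT = 382·4.18·13.6 = 21716 J before reaching 0 °C.
Fully melting the ice requires m_ice L_f = 383·334 = 127922 J.
Since 21716 < 127922 J, not all the ice melts; equilibrium is at 0 °C.
m_melt = 21716 / L_f = 65.02 g.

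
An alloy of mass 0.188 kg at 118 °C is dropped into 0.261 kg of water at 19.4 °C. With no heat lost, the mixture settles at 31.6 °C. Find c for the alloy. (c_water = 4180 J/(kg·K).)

m_s c (T_s − T_f) = m_water c_water (T_f − T_0):
0.188·c·(118 − 31.6) = 0.261·4180·(31.6 − 19.4)
16.24 c = 13310  ⇒  c ≈ 819.4 J/(kg·K)

c ≈ 819 J/(kg·K)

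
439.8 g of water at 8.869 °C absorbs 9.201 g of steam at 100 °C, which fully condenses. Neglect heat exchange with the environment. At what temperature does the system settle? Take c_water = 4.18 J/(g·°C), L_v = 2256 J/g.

T_f ≈ 21.8 °C

Setting the total heat transfer to zero:
steam→water at 100 °C releases m L_v = 9.201·2256 = 20757; condensate cools 100→T: 9.201·4.18·(T − 100) = 38.46(T − 100); original water: 1838.4(T − 8.869)
1876.8 T = 20757 + 3846 + 16304 = 40908
T ≈ 21.80 °C, under the boiling point, so the assumption holds.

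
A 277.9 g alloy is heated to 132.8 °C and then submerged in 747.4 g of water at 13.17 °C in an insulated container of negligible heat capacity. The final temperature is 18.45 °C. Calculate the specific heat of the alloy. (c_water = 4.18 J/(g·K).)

Net heat exchanged in the isolated system is zero:
277.9·c·(18.45 − 132.8) + 747.4·4.18·(18.45 − 13.17) = 0
-31778 c = -16495
c = -16495/-31778 ≈ 0.5191 J/(g·K)

c ≈ 0.519 J/(g·K)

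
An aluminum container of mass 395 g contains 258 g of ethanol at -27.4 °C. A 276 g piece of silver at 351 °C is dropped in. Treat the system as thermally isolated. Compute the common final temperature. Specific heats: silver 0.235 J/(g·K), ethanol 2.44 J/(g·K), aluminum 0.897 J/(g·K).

Conservation of energy gives ΣQ = 0:
276×0.235×(T − 351) + 258×2.44×(T − (-27.4)) + 395×0.897×(T − (-27.4)) = 0
(64.86 + 629.52 + 354.31) T = 64.86×351 + 629.52×(-27.4) + 354.31×(-27.4)
T = -4191.2 / 1048.7 = -4 °C

T_f ≈ -4.0 °C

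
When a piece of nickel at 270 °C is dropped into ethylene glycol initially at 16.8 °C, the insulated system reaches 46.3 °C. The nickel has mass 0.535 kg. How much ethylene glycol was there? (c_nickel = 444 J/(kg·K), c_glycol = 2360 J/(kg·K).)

m ≈ 0.763 kg

|Q_nickel| = |Q_glycol|:
0.535·444·(270 − 46.3) = m·2360·(46.3 − 16.8)
69620 m = 53138  ⇒  m ≈ 0.7633 kg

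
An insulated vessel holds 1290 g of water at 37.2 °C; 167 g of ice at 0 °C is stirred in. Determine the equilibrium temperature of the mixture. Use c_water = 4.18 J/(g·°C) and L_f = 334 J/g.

T_f ≈ 23.8 °C

Energy conservation, ΣQ = 0:
melt ice: 167·334 = 55778
  meltwater 0→T: 167·4.18·T = 698.06 T
  water cools: 1290·4.18·(T − 37.2) = 5392.2(T − 37.2)
6090.3 T = 200590 − 55778 = 144812
T ≈ 23.78 °C (positive, so assuming full melt was valid).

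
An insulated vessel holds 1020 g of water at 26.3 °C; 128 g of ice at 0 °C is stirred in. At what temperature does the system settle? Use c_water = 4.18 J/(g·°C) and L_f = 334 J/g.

Energy conservation, ΣQ = 0:
melt ice: 128×334 = 42752; warm the meltwater: 535.04 T; water: 4263.6(T − 26.3)
4798.6 T = 112133 − 42752 = 69381
T ≈ 14.46 °C — above 0 °C, consistent with complete melting.

T_f ≈ 14.5 °C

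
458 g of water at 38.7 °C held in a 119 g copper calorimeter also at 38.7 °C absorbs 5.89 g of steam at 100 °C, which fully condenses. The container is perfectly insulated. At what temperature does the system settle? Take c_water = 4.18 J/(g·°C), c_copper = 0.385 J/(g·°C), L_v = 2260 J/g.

Energy balance with sensible and latent terms:
latent heat released on condensation: 5.89·2260 = 13311; condensed water 100 °C→T: 24.62(T − 100); water warms: 458·4.18·(T − 38.7) = 1914.4(T − 38.7); copper cup: 119·0.385·(T − 38.7) = 45.81(T − 38.7)
1984.9 T = 13311 + 2462 + 75862 = 91635
T ≈ 46.17 °C — below 100 °C, confirming all the steam condensed.

T_f ≈ 46.2 °C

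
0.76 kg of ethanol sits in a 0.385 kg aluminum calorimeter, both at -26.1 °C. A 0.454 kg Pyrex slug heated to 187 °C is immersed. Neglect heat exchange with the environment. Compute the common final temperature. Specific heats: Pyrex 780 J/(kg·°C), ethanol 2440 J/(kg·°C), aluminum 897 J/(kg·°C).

T_f ≈ 3.4 °C

Let T be the final temperature. ΣQ_i = 0:
0.454×780×(T − 187) + 0.76×2440×(T − (-26.1)) + 0.385×897×(T − (-26.1)) = 0
354.12(T − 187) + 1854.4(T − (-26.1)) + 345.35(T − (-26.1)) = 0
2553.9 T = 8807.1
T ≈ 3.45 °C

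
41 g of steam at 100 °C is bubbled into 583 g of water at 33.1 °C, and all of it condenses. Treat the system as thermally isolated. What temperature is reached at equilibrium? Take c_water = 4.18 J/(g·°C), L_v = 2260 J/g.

T_f ≈ 73.0 °C

Energy balance with sensible and latent terms:
steam→water at 100 °C releases m L_v = 41×2260 = 92660
  condensate cools 100→T: 41×4.18×(T − 100) = 171.38(T − 100)
  original water: 2436.9(T − 33.1)
2608.3 T = 92660 + 17138 + 80663 = 190461
T ≈ 73.02 °C (< 100 °C, so full condensation is consistent).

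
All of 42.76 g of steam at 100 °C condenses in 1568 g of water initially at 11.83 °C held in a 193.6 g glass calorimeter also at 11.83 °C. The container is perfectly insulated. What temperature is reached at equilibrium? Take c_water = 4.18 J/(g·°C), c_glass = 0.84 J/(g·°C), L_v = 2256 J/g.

T_f ≈ 28.1 °C

Taking heat into each body as positive, Σ m c ΔT = 0:
condense steam: −42.76·2256 = −96467; condensed water 100 °C→T: 178.74(T − 100); water warms: 1568·4.18·(T − 11.83) = 6554.2(T − 11.83); glass cup: 193.6·0.84·(T − 11.83) = 162.62(T − 11.83)
6895.6 T = 96467 + 17874 + 79461 = 193801
T ≈ 28.10 °C — below 100 °C, confirming all the steam condensed.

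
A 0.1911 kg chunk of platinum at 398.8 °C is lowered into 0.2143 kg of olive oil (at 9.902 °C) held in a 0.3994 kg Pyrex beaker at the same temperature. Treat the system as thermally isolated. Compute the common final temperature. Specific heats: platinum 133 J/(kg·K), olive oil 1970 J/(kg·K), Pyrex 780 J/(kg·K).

T_f ≈ 22.9 °C

Net heat exchanged in the isolated system is zero:
0.1911·133·(T − 398.8) + 0.2143·1970·(T − 9.902) + 0.3994·780·(T − 9.902) = 0
(25.42 + 422.17 + 311.53) T = 25.42·398.8 + 422.17·9.902 + 311.53·9.902
T ≈ 22.92 °C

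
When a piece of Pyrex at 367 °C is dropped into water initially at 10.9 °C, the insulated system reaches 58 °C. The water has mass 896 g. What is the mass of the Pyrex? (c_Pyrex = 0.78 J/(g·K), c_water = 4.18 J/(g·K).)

m ≈ 732 g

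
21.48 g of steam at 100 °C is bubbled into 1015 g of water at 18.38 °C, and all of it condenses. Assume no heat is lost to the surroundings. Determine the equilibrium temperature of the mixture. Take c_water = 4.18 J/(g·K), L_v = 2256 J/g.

T_f ≈ 31.3 °C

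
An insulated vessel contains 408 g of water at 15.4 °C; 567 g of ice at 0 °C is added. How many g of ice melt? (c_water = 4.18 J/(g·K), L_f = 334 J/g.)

Heat available from the water dropping to 0 °C: 408×4.18×15.4 = 26264 J.
Melting all 567 g of ice would need 567×334 = 189378 J.
Since 26264 < 189378 J, not all the ice melts; equilibrium is at 0 °C.
m_melted×334 = 26264  ⇒  m_melted ≈ 78.63 g.

m_melted ≈ 78.6 g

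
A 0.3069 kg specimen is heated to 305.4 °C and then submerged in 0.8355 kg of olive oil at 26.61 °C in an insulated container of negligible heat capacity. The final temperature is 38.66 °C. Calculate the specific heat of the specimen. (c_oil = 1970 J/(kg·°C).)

m_s c (T_s − T_f) = m_oil c_oil (T_f − T_0):
0.3069·c·(305.4 − 38.66) = 0.8355·1970·(38.66 − 26.61)
81.86 c = 19834  ⇒  c ≈ 242.3 J/(kg·°C)

c ≈ 242 J/(kg·°C)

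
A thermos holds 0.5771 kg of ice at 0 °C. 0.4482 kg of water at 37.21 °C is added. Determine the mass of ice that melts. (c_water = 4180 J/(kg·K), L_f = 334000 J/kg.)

Heat available from the water dropping to 0 °C: 0.4482×4180×37.21 = 69712 J.
To melt every bit of ice: 0.5771×334000 = 192751 J.
Since 69712 < 192751 J, not all the ice melts; equilibrium is at 0 °C.
m_melted×334000 = 69712  ⇒  m_melted ≈ 0.2087 kg.

m_melted ≈ 0.209 kg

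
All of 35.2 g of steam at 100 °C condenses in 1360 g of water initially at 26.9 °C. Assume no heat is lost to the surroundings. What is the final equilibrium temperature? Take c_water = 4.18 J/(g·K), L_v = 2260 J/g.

T_f ≈ 42.4 °C

Energy conservation, ΣQ = 0:
steam→water at 100 °C releases m L_v = 35.2×2260 = 79552; condensed water 100 °C→T: 147.14(T − 100); water warms: 1360×4.18×(T − 26.9) = 5684.8(T − 26.9)
5831.9 T = 79552 + 14714 + 152921 = 247187
T ≈ 42.39 °C, under the boiling point, so the assumption holds.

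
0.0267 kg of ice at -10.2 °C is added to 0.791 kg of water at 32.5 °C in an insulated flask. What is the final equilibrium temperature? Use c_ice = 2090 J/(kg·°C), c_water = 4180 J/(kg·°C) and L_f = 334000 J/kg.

T_f ≈ 28.7 °C

Let T be the final temperature. ΣQ_i = 0:
warm ice to 0 °C: 0.0267·2090·(0 − (-10.2)) = 569.19; latent heat to melt: 0.0267·334000 = 8917.8; meltwater 0→T: 0.0267·4180·T = 111.61 T; water: 3306.4(T − 32.5)
3418 T = 107457 − 9487 = 97970
T ≈ 28.66 °C (positive, so assuming full melt was valid).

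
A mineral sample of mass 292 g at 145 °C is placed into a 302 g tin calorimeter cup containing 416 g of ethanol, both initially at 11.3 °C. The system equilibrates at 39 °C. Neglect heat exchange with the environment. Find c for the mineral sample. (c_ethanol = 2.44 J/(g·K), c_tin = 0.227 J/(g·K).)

c ≈ 0.97 J/(g·K)

Taking heat into each body as positive, Σ m c ΔT = 0:
292×c×(39 − 145) + 416×2.44×(39 − 11.3) + 302×0.227×(39 − 11.3) = 0
-30952 c = -30016
c = -30016/-30952 ≈ 0.9697 J/(g·K)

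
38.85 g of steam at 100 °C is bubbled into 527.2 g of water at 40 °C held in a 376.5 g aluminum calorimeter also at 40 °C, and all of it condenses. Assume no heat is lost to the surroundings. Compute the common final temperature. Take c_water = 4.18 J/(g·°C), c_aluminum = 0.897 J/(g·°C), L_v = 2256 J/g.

Energy conservation, ΣQ = 0:
latent heat released on condensation: 38.85×2256 = 87646; condensate cools 100→T: 38.85×4.18×(T − 100) = 162.39(T − 100); original water: 2203.7(T − 40); cup: 337.72(T − 40)
2703.8 T = 87646 + 16239 + 101657 = 205542
T ≈ 76.02 °C — below 100 °C, confirming all the steam condensed.

T_f ≈ 76.0 °C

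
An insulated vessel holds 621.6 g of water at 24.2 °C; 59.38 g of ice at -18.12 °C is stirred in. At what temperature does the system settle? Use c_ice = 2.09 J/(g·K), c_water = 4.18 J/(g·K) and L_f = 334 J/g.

T_f ≈ 14.3 °C

Heat gained plus heat lost sum to zero:
ice -18.12→0 °C: 59.38×2.09×18.12 = 2248.8
  melt ice: 59.38×334 = 19833
  warm the meltwater: 248.21 T
  water cools: 621.6×4.18×(T − 24.2) = 2598.3(T − 24.2)
2846.5 T = 62879 − 22082 = 40797
T ≈ 14.33 °C (positive, so assuming full melt was valid).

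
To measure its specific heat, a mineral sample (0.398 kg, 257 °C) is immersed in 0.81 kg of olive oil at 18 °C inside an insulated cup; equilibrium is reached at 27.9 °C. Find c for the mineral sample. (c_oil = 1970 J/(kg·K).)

c ≈ 173 J/(kg·K)

Heat lost by the mineral sample = heat gained by the oil:
0.398×c×(257 − 27.9) = 0.81×1970×(27.9 − 18)
91.18 c = 15797  ⇒  c ≈ 173.3 J/(kg·K)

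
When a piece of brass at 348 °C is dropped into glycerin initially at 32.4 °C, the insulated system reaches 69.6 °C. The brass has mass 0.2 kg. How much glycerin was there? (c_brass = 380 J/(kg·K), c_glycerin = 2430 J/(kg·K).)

Conservation of energy gives ΣQ = 0:
0.2×380×(69.6 − 348) + m×2430×(69.6 − 32.4) = 0
90396 m = 21158
m = 21158/90396 ≈ 0.2341 kg

m ≈ 0.234 kg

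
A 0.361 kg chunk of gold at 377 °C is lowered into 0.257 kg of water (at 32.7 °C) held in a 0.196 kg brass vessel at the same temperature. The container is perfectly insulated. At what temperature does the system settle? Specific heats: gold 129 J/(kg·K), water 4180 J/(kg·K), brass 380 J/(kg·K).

Energy conservation, ΣQ = 0:
0.361·129·(T − 377) + 0.257·4180·(T − 32.7) + 0.196·380·(T − 32.7) = 0
46.57(T − 377) + 1074.3(T − 32.7) + 74.48(T − 32.7) = 0
1195.3 T = 55120
T ≈ 46.11 °C

T_f ≈ 46.1 °C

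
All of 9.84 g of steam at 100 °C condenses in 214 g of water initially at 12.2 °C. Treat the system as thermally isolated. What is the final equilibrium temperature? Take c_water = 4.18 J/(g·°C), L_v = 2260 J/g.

Sum of m c ΔT and latent-heat terms is zero:
condense steam: −9.84·2260 = −22238
  condensed water 100 °C→T: 41.13(T − 100)
  original water: 894.52(T − 12.2)
935.65 T = 22238 + 4113.1 + 10913 = 37265
T ≈ 39.83 °C, under the boiling point, so the assumption holds.

T_f ≈ 39.8 °C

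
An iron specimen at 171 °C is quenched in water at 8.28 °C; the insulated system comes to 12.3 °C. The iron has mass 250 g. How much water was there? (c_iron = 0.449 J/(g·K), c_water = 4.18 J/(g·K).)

Taking heat into each body as positive, Σ m c ΔT = 0:
250·0.449·(12.3 − 171) + m·4.18·(12.3 − 8.28) = 0
16.8 m = 17814
m = 17814/16.8 ≈ 1060 g

m ≈ 1060 g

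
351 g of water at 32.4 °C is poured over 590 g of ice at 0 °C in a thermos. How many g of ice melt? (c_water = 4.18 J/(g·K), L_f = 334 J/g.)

m_melted ≈ 142 g

Heat available from the water dropping to 0 °C: 351·4.18·32.4 = 47537 J.
Fully melting the ice requires m_ice L_f = 590·334 = 197060 J.
That's not enough to melt it all — equilibrium is at 0 °C with ice remaining.
m_melt = 47537 / L_f = 142.3 g.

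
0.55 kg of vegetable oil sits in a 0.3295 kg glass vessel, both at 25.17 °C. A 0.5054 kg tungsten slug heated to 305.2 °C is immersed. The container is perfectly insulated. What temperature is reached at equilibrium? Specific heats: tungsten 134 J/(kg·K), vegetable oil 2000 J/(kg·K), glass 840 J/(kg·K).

T_f ≈ 38.3 °C

T_f is the heat-capacity-weighted average of the initial temperatures:
T_f = (67.72×305.2 + 1100×25.17 + 276.78×25.17) / (67.72 + 1100 + 276.78)
    = 55323 / 1444.5 ≈ 38.30 °C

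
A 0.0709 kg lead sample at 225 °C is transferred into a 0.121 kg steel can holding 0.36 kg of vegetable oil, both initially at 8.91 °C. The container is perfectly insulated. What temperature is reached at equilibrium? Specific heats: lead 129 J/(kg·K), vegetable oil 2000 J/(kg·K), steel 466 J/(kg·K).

Heat gained plus heat lost sum to zero:
0.0709·129·(T − 225) + 0.36·2000·(T − 8.91) + 0.121·466·(T − 8.91) = 0
(9.146 + 720 + 56.39) T = 9.146·225 + 720·8.91 + 56.39·8.91
T ≈ 11.43 °C

T_f ≈ 11.4 °C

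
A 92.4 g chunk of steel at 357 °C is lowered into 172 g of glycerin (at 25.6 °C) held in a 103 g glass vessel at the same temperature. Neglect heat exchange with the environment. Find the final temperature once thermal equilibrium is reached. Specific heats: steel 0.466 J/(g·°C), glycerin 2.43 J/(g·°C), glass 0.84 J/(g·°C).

Energy conservation, ΣQ = 0:
92.4*0.466*(T − 357) + 172*2.43*(T − 25.6) + 103*0.84*(T − 25.6) = 0
43.06(T − 357) + 417.96(T − 25.6) + 86.52(T − 25.6) = 0
(43.06 + 417.96 + 86.52) T = 43.06*357 + 417.96*25.6 + 86.52*25.6
T ≈ 51.66 °C

T_f ≈ 51.7 °C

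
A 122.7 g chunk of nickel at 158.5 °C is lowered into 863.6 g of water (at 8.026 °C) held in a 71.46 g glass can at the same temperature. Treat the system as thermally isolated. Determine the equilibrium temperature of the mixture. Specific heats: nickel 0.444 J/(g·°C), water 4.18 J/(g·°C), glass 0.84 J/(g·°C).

T_f ≈ 10.2 °C

With ΣQ=0 the equilibrium temperature is the m·c-weighted mean:
T_f = (54.48·158.5 + 3609.8·8.026 + 60.03·8.026) / (54.48 + 3609.8 + 60.03)
    = 38089 / 3724.4 ≈ 10.23 °C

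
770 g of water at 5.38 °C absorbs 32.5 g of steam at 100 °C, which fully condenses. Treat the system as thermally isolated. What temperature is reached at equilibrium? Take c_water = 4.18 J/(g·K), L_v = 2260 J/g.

T_f ≈ 31.1 °C

Energy conservation, ΣQ = 0:
steam→water at 100 °C releases m L_v = 32.5×2260 = 73450; condensed water 100 °C→T: 135.85(T − 100); water warms: 770×4.18×(T − 5.38) = 3218.6(T − 5.38)
3354.4 T = 73450 + 13585 + 17316 = 104351
T ≈ 31.11 °C, under the boiling point, so the assumption holds.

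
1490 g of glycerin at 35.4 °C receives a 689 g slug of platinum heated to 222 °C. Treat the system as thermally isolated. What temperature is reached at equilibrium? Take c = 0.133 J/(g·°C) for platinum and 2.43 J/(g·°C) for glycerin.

T_f ≈ 40.0 °C

T_f = Σ m_i c_i T_i / Σ m_i c_i:
T_f = (91.64*222 + 3620.7*35.4) / (91.64 + 3620.7)
    = 148516 / 3712.3 ≈ 40.01 °C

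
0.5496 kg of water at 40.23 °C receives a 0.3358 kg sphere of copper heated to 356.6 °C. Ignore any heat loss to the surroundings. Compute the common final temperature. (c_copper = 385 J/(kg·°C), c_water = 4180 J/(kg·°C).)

Let T be the final temperature. ΣQ_i = 0:
0.3358×385×(T − 356.6) + 0.5496×4180×(T − 40.23) = 0
129.28(T − 356.6) + 2297.3(T − 40.23) = 0
2426.6 T = 138524
T = 138524/2426.6 ≈ 57.09 °C

T_f ≈ 57.1 °C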